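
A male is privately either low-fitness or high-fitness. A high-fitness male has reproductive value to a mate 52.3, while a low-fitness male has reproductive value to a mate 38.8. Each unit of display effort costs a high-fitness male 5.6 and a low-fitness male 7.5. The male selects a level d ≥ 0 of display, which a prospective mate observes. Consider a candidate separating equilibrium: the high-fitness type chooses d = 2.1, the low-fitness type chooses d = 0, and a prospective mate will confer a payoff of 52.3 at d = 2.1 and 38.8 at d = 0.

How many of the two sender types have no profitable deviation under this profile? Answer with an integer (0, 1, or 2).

2

High-fitness type: signal → 52.3 − 5.6 × 2.1 = 40.54; deviate to 0 → 38.8. IC holds (40.54 ≥ 38.8).
Low-fitness type: stay at 0 → 38.8; mimic → 52.3 − 7.5 × 2.1 = 36.55. IC holds (38.8 ≥ 36.55).
2 of 2 constraints hold, so this is a separating equilibrium.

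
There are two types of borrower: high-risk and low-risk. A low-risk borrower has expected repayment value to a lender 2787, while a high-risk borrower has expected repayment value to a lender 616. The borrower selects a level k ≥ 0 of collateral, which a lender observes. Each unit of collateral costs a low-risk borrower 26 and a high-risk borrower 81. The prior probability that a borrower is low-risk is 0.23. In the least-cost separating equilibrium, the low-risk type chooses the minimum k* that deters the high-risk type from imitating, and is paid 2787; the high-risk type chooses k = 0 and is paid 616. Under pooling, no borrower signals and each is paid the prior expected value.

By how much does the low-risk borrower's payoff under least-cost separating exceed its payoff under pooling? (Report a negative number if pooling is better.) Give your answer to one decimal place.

974.8

Least-cost separating signal: k* solves 616 = 2787 − 81·k*, so k* = (2787 − 616)/81 ≈ 26.8025.
Low-risk type's separating payoff: 2787 − 26 × k* = 2787 − 26 × (2787 − 616)/81 = 2787 − 56446/81 ≈ 2090.136.
Pooling payoff: 0.23 × 2787 + 0.77 × 616 = 1115.33.
Difference: 2090.136 − 1115.33 = 974.806, i.e. 974.8 to one decimal place.
The low-risk type prefers to separate.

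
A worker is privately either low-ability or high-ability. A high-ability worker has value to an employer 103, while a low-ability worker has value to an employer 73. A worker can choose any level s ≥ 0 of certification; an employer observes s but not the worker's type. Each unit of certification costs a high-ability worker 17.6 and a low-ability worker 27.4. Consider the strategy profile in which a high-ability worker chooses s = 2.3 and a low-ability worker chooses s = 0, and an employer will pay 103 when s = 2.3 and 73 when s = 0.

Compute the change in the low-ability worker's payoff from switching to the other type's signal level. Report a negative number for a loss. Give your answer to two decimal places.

Playing s = 0 the low-ability worker receives 73.
Deviating to s = 2.3 brings payment 103 at cost 27.4 × 2.3 = 63.02, netting 39.98.
Gain from deviating: 39.98 − 73 = -33.02.
The gain is negative, so the low-ability type's incentive-compatibility constraint is satisfied.

-33.02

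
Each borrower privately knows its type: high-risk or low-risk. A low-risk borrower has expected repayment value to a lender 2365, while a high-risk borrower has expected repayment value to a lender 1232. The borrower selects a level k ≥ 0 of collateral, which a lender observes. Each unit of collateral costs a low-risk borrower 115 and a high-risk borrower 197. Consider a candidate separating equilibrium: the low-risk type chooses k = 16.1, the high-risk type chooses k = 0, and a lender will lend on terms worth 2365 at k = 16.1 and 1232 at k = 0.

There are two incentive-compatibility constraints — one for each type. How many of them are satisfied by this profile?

High-risk type: stay at 0 → 1232; mimic → 2365 − 197 × 16.1 = -806.7. IC holds (1232 ≥ -806.7).
Low-risk type: signal → 2365 − 115 × 16.1 = 513.5; deviate to 0 → 1232. IC fails (513.5 < 1232).
1 of 2 constraints hold, so this profile is not an equilibrium.

1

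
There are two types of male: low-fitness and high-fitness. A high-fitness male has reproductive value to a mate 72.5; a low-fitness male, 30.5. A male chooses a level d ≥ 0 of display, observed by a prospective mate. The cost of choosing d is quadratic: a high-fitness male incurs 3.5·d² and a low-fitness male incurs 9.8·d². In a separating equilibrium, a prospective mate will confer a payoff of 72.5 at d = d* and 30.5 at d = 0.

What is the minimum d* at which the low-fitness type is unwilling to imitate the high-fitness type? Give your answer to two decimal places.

The low-fitness type at d = 0 receives 30.5; imitating at d* yields 72.5 − 9.8·d*².
Indifference: 30.5 = 72.5 − 9.8·d*², so d*² = (72.5 − 30.5) / 9.8 ≈ 4.2857.
d* = √4.2857 ≈ 2.07.

2.07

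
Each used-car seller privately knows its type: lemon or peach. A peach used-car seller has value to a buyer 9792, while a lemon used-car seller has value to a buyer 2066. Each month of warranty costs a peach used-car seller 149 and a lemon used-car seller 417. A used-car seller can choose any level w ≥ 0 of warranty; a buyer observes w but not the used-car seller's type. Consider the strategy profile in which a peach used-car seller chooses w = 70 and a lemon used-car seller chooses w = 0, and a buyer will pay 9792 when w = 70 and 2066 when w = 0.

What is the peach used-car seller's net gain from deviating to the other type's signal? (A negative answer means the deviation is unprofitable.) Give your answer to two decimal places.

Playing w = 70 the peach used-car seller receives 9792 − 149 × 70 = -638.
Deviating to w = 0 yields 2066 instead.
Gain from deviating: 2066 − (-638) = 2704.00.
The gain is positive, so the peach type's incentive-compatibility constraint is violated — this profile is not a separating equilibrium.

2704.00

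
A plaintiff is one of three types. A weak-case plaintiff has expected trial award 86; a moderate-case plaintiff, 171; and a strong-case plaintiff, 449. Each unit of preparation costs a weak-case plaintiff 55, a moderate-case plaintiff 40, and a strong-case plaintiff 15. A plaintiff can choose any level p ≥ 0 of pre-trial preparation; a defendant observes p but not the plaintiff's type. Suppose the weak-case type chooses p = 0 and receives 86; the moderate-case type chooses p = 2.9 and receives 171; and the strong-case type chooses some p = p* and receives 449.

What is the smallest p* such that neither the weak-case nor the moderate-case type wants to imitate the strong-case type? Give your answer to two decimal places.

9.85

Moderate-case type (on-path payoff 171 − 40×2.9 = 55) won't mimic when 55 ≥ 449 − 40·p*, i.e. p* ≥ 9.85.
Weak-case type (on-path payoff 86) won't mimic when 86 ≥ 449 − 55·p*, i.e. p* ≥ 6.60.
Both must hold, so p* = max(6.60, 9.85) = 9.85. The moderate-case type's constraint binds.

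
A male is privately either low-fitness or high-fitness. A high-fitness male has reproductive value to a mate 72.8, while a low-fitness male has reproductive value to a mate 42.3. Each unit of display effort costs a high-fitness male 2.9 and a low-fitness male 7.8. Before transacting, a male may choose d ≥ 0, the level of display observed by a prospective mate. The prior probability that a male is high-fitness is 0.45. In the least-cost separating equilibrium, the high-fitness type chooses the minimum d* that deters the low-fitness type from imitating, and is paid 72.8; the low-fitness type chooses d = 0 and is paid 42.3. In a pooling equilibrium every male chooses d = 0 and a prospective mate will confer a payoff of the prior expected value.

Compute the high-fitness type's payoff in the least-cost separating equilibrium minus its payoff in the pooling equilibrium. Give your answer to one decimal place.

Least-cost separating signal: d* solves 42.3 = 72.8 − 7.8·d*, so d* = (72.8 − 42.3)/7.8 ≈ 3.9103.
High-fitness type's separating payoff: 72.8 − 2.9 × d* = 72.8 − 2.9 × (72.8 − 42.3)/7.8 = 72.8 − 88.45/7.8 ≈ 61.460.
Pooling payoff: 0.45 × 72.8 + 0.55 × 42.3 = 56.025.
Difference: 61.460 − 56.025 = 5.435, i.e. 5.4 to one decimal place.
The high-fitness type prefers to separate.

5.4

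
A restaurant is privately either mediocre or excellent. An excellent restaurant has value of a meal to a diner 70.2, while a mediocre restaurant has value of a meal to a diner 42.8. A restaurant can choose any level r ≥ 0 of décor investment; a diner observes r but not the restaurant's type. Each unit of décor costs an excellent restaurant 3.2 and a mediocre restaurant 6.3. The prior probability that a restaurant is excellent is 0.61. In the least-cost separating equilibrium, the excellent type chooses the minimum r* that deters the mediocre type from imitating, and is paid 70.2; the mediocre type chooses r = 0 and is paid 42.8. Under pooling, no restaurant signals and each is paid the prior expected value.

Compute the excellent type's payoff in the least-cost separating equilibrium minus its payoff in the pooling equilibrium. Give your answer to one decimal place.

-3.2

Least-cost separating signal: r* solves 42.8 = 70.2 − 6.3·r*, so r* = (70.2 − 42.8)/6.3 ≈ 4.3492.
Excellent type's separating payoff: 70.2 − 3.2 × r* = 70.2 − 3.2 × (70.2 − 42.8)/6.3 = 70.2 − 87.68/6.3 ≈ 56.283.
Pooling payoff: 0.61 × 70.2 + 0.39 × 42.8 = 59.514.
Difference: 56.283 − 59.514 = -3.231, i.e. -3.2 to one decimal place.
The excellent type would prefer the pooling outcome.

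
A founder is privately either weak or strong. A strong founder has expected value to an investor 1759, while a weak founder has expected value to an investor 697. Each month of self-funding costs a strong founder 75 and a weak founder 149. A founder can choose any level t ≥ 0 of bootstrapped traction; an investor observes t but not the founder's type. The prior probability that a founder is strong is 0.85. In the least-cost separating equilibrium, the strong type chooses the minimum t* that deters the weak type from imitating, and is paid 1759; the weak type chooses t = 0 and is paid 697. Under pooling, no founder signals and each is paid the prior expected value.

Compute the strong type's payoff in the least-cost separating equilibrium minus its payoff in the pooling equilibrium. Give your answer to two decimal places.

-375.26

Least-cost separating signal: t* solves 697 = 1759 − 149·t*, so t* = (1759 − 697)/149 ≈ 7.1275.
Strong type's separating payoff: 1759 − 75 × t* = 1759 − 75 × (1759 − 697)/149 = 1759 − 79650/149 ≈ 1224.4362.
Pooling payoff: 0.85 × 1759 + 0.15 × 697 = 1599.7.
Difference: 1224.4362 − 1599.7 = -375.2638, i.e. -375.26 to two decimal places.
The strong type would prefer the pooling outcome.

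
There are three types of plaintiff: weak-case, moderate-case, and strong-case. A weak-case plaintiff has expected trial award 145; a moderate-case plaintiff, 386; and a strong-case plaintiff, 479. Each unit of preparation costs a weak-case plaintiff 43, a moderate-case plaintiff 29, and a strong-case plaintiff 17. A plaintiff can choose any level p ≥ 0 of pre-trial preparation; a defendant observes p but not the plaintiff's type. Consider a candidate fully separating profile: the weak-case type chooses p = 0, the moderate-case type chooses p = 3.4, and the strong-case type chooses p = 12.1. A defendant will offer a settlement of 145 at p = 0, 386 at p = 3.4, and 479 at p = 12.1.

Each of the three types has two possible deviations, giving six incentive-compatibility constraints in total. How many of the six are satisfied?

4

Strong-case (own payoff 479 − 17×12.1 = 273.3): to p=0 gives 145 → no gain ✓; to p=3.4 gives 386 − 17×3.4 = 328.2 → profitable ✗.
Weak-case (own payoff 145): to p=3.4 gives 386 − 43×3.4 = 239.8 → profitable ✗; to p=12.1 gives 479 − 43×12.1 = -41.3 → no gain ✓.
Moderate-case (own payoff 386 − 29×3.4 = 287.4): to p=0 gives 145 → no gain ✓; to p=12.1 gives 479 − 29×12.1 = 128.1 → no gain ✓.
4 of the 6 constraints hold; not an equilibrium.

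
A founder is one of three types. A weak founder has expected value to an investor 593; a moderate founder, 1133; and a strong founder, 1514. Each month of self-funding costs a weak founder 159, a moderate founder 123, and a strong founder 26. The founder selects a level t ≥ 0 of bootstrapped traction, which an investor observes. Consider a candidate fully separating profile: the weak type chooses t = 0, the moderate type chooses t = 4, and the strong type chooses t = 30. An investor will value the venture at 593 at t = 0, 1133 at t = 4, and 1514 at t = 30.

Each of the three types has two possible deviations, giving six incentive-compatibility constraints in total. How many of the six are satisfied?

5

Strong (own payoff 1514 − 26×30 = 734): to t=0 gives 593 → no gain ✓; to t=4 gives 1133 − 26×4 = 1029 → profitable ✗.
Moderate (own payoff 1133 − 123×4 = 641): to t=0 gives 593 → no gain ✓; to t=30 gives 1514 − 123×30 = -2176 → no gain ✓.
Weak (own payoff 593): to t=4 gives 1133 − 159×4 = 497 → no gain ✓; to t=30 gives 1514 − 159×30 = -3256 → no gain ✓.
5 of the 6 constraints hold; not an equilibrium.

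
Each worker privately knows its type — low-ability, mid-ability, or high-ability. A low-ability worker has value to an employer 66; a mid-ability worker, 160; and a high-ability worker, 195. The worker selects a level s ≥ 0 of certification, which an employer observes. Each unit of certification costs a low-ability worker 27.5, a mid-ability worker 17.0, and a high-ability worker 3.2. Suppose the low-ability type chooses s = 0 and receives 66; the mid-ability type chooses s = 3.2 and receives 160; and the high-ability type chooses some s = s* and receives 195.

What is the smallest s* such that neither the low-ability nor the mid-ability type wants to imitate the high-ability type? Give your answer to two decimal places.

5.26

Low-ability type (on-path payoff 66) won't mimic when 66 ≥ 195 − 27.5·s*, i.e. s* ≥ 4.69.
Mid-ability type (on-path payoff 160 − 17.0×3.2 = 105.6) won't mimic when 105.6 ≥ 195 − 17.0·s*, i.e. s* ≥ 5.26.
Both must hold, so s* = max(4.69, 5.26) = 5.26. The mid-ability type's constraint binds.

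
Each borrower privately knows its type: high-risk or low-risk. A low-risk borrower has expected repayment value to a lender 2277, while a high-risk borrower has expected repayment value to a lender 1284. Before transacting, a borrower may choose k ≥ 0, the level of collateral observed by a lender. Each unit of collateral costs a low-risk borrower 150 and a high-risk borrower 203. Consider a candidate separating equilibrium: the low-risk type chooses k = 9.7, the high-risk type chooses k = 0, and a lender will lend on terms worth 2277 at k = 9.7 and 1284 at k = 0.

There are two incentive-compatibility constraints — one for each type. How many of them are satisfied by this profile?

1

Low-risk type: signal → 2277 − 150 × 9.7 = 822; deviate to 0 → 1284. IC fails (822 < 1284).
High-risk type: stay at 0 → 1284; mimic → 2277 − 203 × 9.7 = 307.9. IC holds (1284 ≥ 307.9).
1 of 2 constraints hold, so this profile is not an equilibrium.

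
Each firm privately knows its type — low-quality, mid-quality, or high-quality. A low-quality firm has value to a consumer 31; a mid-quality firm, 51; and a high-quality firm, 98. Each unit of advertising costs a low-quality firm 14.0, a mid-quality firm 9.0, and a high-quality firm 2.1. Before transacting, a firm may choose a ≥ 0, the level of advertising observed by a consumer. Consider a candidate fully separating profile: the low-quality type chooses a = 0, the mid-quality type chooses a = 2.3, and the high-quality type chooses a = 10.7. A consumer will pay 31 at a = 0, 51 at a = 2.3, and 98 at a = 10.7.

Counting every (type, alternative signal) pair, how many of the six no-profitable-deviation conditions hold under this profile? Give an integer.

5

High-quality (own payoff 98 − 2.1×10.7 = 75.53): to a=0 gives 31 → no gain ✓; to a=2.3 gives 51 − 2.1×2.3 = 46.17 → no gain ✓.
Mid-quality (own payoff 51 − 9.0×2.3 = 30.3): to a=0 gives 31 → profitable ✗; to a=10.7 gives 98 − 9.0×10.7 = 1.7 → no gain ✓.
Low-quality (own payoff 31): to a=2.3 gives 51 − 14.0×2.3 = 18.8 → no gain ✓; to a=10.7 gives 98 − 14.0×10.7 = -51.8 → no gain ✓.
5 of the 6 constraints hold; not an equilibrium.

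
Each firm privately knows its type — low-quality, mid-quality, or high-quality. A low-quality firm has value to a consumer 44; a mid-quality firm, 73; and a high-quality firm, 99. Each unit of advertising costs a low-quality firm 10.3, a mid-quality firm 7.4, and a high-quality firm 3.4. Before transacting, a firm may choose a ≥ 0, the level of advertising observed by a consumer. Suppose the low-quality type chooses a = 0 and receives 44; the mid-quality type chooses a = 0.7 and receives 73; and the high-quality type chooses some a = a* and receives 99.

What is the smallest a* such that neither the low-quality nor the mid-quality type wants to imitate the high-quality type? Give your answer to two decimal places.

5.34

Mid-quality type (on-path payoff 73 − 7.4×0.7 = 67.82) won't mimic when 67.82 ≥ 99 − 7.4·a*, i.e. a* ≥ 4.21.
Low-quality type (on-path payoff 44) won't mimic when 44 ≥ 99 − 10.3·a*, i.e. a* ≥ 5.34.
Both must hold, so a* = max(5.34, 4.21) = 5.34. The low-quality type's constraint binds.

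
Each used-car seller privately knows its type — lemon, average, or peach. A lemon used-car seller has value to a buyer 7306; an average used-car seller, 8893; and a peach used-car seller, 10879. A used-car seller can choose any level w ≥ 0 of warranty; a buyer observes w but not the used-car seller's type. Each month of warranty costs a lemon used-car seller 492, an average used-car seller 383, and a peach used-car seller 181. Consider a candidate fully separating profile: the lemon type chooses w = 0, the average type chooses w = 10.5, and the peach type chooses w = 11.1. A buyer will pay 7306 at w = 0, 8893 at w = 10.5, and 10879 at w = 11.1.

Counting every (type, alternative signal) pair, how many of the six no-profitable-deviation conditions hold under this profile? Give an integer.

4

Lemon (own payoff 7306): to w=10.5 gives 8893 − 492×10.5 = 3727 → no gain ✓; to w=11.1 gives 10879 − 492×11.1 = 5417.8 → no gain ✓.
Peach (own payoff 10879 − 181×11.1 = 8869.9): to w=0 gives 7306 → no gain ✓; to w=10.5 gives 8893 − 181×10.5 = 6992.5 → no gain ✓.
Average (own payoff 8893 − 383×10.5 = 4871.5): to w=0 gives 7306 → profitable ✗; to w=11.1 gives 10879 − 383×11.1 = 6627.7 → profitable ✗.
4 of the 6 constraints hold; not an equilibrium.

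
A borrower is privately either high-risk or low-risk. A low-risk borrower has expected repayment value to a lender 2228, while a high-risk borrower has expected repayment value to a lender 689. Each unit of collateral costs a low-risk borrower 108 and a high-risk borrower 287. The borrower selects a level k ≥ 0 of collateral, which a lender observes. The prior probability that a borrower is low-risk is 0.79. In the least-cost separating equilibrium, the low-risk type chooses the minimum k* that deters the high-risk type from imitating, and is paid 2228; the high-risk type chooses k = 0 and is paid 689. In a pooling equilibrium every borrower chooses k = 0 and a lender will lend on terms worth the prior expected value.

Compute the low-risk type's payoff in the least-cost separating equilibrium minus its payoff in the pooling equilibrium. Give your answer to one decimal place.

Least-cost separating signal: k* solves 689 = 2228 − 287·k*, so k* = (2228 − 689)/287 ≈ 5.3624.
Low-risk type's separating payoff: 2228 − 108 × k* = 2228 − 108 × (2228 − 689)/287 = 2228 − 166212/287 ≈ 1648.864.
Pooling payoff: 0.79 × 2228 + 0.21 × 689 = 1904.81.
Difference: 1648.864 − 1904.81 = -255.946, i.e. -255.9 to one decimal place.
The low-risk type would prefer the pooling outcome.

-255.9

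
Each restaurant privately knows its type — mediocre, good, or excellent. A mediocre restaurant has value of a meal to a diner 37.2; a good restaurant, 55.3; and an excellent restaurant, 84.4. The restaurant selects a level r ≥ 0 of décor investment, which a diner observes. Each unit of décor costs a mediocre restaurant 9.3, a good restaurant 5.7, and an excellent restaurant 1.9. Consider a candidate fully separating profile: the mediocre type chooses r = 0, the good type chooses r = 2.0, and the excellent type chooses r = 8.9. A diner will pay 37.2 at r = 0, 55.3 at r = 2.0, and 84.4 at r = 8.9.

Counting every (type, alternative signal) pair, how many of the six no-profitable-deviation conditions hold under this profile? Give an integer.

6

Mediocre (own payoff 37.2): to r=2.0 gives 55.3 − 9.3×2.0 = 36.7 → no gain ✓; to r=8.9 gives 84.4 − 9.3×8.9 = 1.63 → no gain ✓.
Excellent (own payoff 84.4 − 1.9×8.9 = 67.49): to r=0 gives 37.2 → no gain ✓; to r=2.0 gives 55.3 − 1.9×2.0 = 51.5 → no gain ✓.
Good (own payoff 55.3 − 5.7×2.0 = 43.9): to r=0 gives 37.2 → no gain ✓; to r=8.9 gives 84.4 − 5.7×8.9 = 33.67 → no gain ✓.
6 of the 6 constraints hold; this profile is a separating equilibrium.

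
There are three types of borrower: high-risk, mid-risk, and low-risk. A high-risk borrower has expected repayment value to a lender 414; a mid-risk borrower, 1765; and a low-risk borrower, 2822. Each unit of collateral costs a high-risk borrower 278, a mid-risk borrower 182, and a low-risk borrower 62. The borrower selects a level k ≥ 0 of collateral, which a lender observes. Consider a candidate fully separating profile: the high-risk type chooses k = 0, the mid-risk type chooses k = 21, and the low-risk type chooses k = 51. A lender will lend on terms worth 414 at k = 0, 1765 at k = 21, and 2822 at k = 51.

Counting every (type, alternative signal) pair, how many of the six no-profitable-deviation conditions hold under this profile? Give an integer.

3

High-risk (own payoff 414): to k=21 gives 1765 − 278×21 = -4073 → no gain ✓; to k=51 gives 2822 − 278×51 = -11356 → no gain ✓.
Mid-risk (own payoff 1765 − 182×21 = -2057): to k=0 gives 414 → profitable ✗; to k=51 gives 2822 − 182×51 = -6460 → no gain ✓.
Low-risk (own payoff 2822 − 62×51 = -340): to k=0 gives 414 → profitable ✗; to k=21 gives 1765 − 62×21 = 463 → profitable ✗.
3 of the 6 constraints hold; not an equilibrium.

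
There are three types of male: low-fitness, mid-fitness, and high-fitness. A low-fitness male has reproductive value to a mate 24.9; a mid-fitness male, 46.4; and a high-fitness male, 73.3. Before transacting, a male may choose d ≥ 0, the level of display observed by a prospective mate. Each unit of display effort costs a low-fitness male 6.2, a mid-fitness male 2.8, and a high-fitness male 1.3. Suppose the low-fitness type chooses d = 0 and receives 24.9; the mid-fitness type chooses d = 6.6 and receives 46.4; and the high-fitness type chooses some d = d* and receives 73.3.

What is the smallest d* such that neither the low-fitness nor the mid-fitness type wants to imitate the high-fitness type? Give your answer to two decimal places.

16.21

Mid-fitness type (on-path payoff 46.4 − 2.8×6.6 = 27.92) won't mimic when 27.92 ≥ 73.3 − 2.8·d*, i.e. d* ≥ 16.21.
Low-fitness type (on-path payoff 24.9) won't mimic when 24.9 ≥ 73.3 − 6.2·d*, i.e. d* ≥ 7.81.
Both must hold, so d* = max(7.81, 16.21) = 16.21. The mid-fitness type's constraint binds.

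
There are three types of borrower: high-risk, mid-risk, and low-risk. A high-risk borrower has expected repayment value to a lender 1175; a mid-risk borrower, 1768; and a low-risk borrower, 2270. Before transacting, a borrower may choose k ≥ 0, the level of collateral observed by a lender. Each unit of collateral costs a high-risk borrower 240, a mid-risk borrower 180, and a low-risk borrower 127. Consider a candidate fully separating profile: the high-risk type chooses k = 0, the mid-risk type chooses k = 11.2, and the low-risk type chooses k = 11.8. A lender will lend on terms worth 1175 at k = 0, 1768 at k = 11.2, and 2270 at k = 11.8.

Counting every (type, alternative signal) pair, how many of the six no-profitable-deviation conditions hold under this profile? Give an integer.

3

Mid-risk (own payoff 1768 − 180×11.2 = -248): to k=0 gives 1175 → profitable ✗; to k=11.8 gives 2270 − 180×11.8 = 146 → profitable ✗.
High-risk (own payoff 1175): to k=11.2 gives 1768 − 240×11.2 = -920 → no gain ✓; to k=11.8 gives 2270 − 240×11.8 = -562 → no gain ✓.
Low-risk (own payoff 2270 − 127×11.8 = 771.4): to k=0 gives 1175 → profitable ✗; to k=11.2 gives 1768 − 127×11.2 = 345.6 → no gain ✓.
3 of the 6 constraints hold; not an equilibrium.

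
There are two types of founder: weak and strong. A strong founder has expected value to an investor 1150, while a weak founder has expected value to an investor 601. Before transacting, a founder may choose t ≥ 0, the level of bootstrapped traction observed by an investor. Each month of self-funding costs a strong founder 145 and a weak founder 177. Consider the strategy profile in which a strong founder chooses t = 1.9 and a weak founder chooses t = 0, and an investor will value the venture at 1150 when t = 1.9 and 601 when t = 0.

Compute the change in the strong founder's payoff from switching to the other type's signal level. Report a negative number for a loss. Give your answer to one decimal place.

-273.5

Playing t = 1.9 the strong founder receives 1150 − 145 × 1.9 = 874.5.
Deviating to t = 0 yields 601 instead.
Gain from deviating: 601 − 874.5 = -273.5.
The gain is negative, so the strong type's incentive-compatibility constraint is satisfied.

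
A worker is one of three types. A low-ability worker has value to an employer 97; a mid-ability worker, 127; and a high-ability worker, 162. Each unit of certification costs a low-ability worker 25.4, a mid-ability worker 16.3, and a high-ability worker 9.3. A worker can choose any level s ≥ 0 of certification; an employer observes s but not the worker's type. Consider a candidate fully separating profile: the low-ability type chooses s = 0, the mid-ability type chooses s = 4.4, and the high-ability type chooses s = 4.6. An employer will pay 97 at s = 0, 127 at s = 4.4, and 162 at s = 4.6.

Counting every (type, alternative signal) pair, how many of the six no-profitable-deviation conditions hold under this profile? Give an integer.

4

Low-ability (own payoff 97): to s=4.4 gives 127 − 25.4×4.4 = 15.24 → no gain ✓; to s=4.6 gives 162 − 25.4×4.6 = 45.16 → no gain ✓.
High-ability (own payoff 162 − 9.3×4.6 = 119.22): to s=0 gives 97 → no gain ✓; to s=4.4 gives 127 − 9.3×4.4 = 86.08 → no gain ✓.
Mid-ability (own payoff 127 − 16.3×4.4 = 55.28): to s=0 gives 97 → profitable ✗; to s=4.6 gives 162 − 16.3×4.6 = 87.02 → profitable ✗.
4 of the 6 constraints hold; not an equilibrium.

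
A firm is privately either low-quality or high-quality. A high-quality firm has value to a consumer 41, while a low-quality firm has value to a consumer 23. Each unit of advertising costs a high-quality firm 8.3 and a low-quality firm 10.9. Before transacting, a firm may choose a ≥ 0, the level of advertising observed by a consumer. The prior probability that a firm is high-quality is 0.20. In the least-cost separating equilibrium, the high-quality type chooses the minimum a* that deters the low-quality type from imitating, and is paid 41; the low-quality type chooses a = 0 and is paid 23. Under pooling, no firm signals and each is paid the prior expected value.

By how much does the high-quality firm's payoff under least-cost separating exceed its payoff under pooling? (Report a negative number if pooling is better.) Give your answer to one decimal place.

0.7

Least-cost separating signal: a* solves 23 = 41 − 10.9·a*, so a* = (41 − 23)/10.9 ≈ 1.6514.
High-quality type's separating payoff: 41 − 8.3 × a* = 41 − 8.3 × (41 − 23)/10.9 = 41 − 149.4/10.9 ≈ 27.294.
Pooling payoff: 0.20 × 41 + 0.80 × 23 = 26.6.
Difference: 27.294 − 26.6 = 0.694, i.e. 0.7 to one decimal place.
The high-quality type prefers to separate.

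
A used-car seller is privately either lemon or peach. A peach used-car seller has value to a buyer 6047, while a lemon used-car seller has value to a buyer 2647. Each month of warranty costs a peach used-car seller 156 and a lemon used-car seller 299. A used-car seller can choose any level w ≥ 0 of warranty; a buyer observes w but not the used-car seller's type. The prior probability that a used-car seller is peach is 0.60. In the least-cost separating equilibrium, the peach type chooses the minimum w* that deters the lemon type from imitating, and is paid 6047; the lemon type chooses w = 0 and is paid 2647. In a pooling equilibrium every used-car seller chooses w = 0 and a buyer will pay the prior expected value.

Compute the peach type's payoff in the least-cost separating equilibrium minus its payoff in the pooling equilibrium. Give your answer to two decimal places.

-413.91

Least-cost separating signal: w* solves 2647 = 6047 − 299·w*, so w* = (6047 − 2647)/299 ≈ 11.3712.
Peach type's separating payoff: 6047 − 156 × w* = 6047 − 156 × (6047 − 2647)/299 = 6047 − 530400/299 ≈ 4273.0870.
Pooling payoff: 0.60 × 6047 + 0.40 × 2647 = 4687.
Difference: 4273.0870 − 4687 = -413.913, i.e. -413.91 to two decimal places.
The peach type would prefer the pooling outcome.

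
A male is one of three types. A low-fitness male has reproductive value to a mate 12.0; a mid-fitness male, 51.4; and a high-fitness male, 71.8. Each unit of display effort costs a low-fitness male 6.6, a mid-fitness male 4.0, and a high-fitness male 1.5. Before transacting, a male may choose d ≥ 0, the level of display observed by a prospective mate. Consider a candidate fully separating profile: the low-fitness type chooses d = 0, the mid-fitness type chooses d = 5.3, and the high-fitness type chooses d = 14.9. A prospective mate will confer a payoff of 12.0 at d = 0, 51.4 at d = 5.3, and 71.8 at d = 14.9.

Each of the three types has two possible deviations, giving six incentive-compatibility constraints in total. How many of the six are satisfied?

5

Mid-fitness (own payoff 51.4 − 4.0×5.3 = 30.2): to d=0 gives 12.0 → no gain ✓; to d=14.9 gives 71.8 − 4.0×14.9 = 12.2 → no gain ✓.
High-fitness (own payoff 71.8 − 1.5×14.9 = 49.45): to d=0 gives 12.0 → no gain ✓; to d=5.3 gives 51.4 − 1.5×5.3 = 43.45 → no gain ✓.
Low-fitness (own payoff 12.0): to d=5.3 gives 51.4 − 6.6×5.3 = 16.42 → profitable ✗; to d=14.9 gives 71.8 − 6.6×14.9 = -26.54 → no gain ✓.
5 of the 6 constraints hold; not an equilibrium.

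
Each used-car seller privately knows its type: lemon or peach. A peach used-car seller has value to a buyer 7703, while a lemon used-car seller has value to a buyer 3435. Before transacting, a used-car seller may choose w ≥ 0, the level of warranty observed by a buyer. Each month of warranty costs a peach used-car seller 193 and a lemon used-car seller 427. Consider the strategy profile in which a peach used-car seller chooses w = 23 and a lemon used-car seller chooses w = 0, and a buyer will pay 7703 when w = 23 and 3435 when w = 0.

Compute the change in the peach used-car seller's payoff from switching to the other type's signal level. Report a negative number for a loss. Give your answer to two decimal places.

Playing w = 23 the peach used-car seller receives 7703 − 193 × 23 = 3264.
Deviating to w = 0 yields 3435 instead.
Gain from deviating: 3435 − 3264 = 171.00.
The gain is positive, so the peach type's incentive-compatibility constraint is violated — this profile is not a separating equilibrium.

171.00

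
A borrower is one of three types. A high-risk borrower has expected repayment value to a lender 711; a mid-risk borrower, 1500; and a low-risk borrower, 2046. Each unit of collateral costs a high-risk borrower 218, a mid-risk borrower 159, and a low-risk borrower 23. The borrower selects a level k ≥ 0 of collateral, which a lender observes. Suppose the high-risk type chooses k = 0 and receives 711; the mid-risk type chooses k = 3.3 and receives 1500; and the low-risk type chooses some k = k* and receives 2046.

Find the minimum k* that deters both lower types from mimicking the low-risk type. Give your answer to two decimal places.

Mid-risk type (on-path payoff 1500 − 159×3.3 = 975.3) won't mimic when 975.3 ≥ 2046 − 159·k*, i.e. k* ≥ 6.73.
High-risk type (on-path payoff 711) won't mimic when 711 ≥ 2046 − 218·k*, i.e. k* ≥ 6.12.
Both must hold, so k* = max(6.12, 6.73) = 6.73. The mid-risk type's constraint binds.

6.73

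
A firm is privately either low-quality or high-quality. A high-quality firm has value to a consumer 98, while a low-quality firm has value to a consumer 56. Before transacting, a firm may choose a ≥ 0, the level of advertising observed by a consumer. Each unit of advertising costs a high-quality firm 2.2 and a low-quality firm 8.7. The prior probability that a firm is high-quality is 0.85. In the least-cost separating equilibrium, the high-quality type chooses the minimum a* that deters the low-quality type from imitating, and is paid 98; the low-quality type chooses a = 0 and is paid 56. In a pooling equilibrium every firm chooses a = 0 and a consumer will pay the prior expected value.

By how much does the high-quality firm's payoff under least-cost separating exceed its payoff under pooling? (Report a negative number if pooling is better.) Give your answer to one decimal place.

Least-cost separating signal: a* solves 56 = 98 − 8.7·a*, so a* = (98 − 56)/8.7 ≈ 4.8276.
High-quality type's separating payoff: 98 − 2.2 × a* = 98 − 2.2 × (98 − 56)/8.7 = 98 − 92.4/8.7 ≈ 87.379.
Pooling payoff: 0.85 × 98 + 0.15 × 56 = 91.7.
Difference: 87.379 − 91.7 = -4.321, i.e. -4.3 to one decimal place.
The high-quality type would prefer the pooling outcome.

-4.3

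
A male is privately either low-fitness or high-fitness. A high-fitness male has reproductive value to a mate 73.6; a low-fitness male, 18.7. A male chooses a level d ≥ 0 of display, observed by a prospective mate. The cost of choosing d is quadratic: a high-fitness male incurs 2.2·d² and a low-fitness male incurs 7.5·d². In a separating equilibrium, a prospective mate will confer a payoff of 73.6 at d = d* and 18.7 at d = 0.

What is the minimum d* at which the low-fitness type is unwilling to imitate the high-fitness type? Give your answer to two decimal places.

2.71

The low-fitness type at d = 0 receives 18.7; imitating at d* yields 73.6 − 7.5·d*².
Indifference: 18.7 = 73.6 − 7.5·d*², so d*² = (73.6 − 18.7) / 7.5 = 7.32.
d* = √7.32 ≈ 2.71.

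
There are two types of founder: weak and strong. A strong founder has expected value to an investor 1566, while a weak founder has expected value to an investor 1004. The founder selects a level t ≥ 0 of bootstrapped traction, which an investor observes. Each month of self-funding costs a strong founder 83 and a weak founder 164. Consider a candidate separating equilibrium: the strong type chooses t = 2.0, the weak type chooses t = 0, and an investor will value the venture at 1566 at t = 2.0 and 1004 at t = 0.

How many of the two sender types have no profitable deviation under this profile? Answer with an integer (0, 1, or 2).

Weak type: stay at 0 → 1004; mimic → 1566 − 164 × 2.0 = 1238. IC fails (1004 < 1238).
Strong type: signal → 1566 − 83 × 2.0 = 1400; deviate to 0 → 1004. IC holds (1400 ≥ 1004).
1 of 2 constraints hold, so this profile is not an equilibrium.

1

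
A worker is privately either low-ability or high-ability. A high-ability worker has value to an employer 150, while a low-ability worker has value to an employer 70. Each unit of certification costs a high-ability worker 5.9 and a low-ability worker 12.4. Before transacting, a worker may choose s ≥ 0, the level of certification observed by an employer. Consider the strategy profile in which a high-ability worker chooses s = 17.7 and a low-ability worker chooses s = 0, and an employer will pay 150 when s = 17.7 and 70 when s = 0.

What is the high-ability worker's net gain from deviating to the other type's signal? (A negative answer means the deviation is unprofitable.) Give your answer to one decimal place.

Playing s = 17.7 the high-ability worker receives 150 − 5.9 × 17.7 = 45.57.
Deviating to s = 0 yields 70 instead.
Gain from deviating: 70 − 45.57 = 24.43, i.e. 24.4 to one decimal place.
The gain is positive, so the high-ability type's incentive-compatibility constraint is violated — this profile is not a separating equilibrium.

24.4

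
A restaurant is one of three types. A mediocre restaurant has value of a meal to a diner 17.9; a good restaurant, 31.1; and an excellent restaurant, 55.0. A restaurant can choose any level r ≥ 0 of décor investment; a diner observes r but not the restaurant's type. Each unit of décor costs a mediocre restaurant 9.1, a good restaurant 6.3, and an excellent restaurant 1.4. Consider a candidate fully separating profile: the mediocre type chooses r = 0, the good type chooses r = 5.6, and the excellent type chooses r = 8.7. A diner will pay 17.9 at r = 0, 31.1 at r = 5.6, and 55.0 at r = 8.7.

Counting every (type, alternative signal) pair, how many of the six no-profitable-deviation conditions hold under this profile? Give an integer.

4

Excellent (own payoff 55.0 − 1.4×8.7 = 42.82): to r=0 gives 17.9 → no gain ✓; to r=5.6 gives 31.1 − 1.4×5.6 = 23.26 → no gain ✓.
Mediocre (own payoff 17.9): to r=5.6 gives 31.1 − 9.1×5.6 = -19.86 → no gain ✓; to r=8.7 gives 55.0 − 9.1×8.7 = -24.17 → no gain ✓.
Good (own payoff 31.1 − 6.3×5.6 = -4.18): to r=0 gives 17.9 → profitable ✗; to r=8.7 gives 55.0 − 6.3×8.7 = 0.19 → profitable ✗.
4 of the 6 constraints hold; not an equilibrium.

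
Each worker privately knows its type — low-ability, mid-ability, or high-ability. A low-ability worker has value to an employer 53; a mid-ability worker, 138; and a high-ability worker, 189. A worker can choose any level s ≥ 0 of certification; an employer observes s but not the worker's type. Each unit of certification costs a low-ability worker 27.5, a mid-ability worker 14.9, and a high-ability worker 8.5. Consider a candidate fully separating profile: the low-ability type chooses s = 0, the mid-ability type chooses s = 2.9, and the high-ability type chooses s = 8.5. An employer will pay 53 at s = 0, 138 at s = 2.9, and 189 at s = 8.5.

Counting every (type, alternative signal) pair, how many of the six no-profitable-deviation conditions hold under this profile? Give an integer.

5

Low-ability (own payoff 53): to s=2.9 gives 138 − 27.5×2.9 = 58.25 → profitable ✗; to s=8.5 gives 189 − 27.5×8.5 = -44.75 → no gain ✓.
High-ability (own payoff 189 − 8.5×8.5 = 116.75): to s=0 gives 53 → no gain ✓; to s=2.9 gives 138 − 8.5×2.9 = 113.35 → no gain ✓.
Mid-ability (own payoff 138 − 14.9×2.9 = 94.79): to s=0 gives 53 → no gain ✓; to s=8.5 gives 189 − 14.9×8.5 = 62.35 → no gain ✓.
5 of the 6 constraints hold; not an equilibrium.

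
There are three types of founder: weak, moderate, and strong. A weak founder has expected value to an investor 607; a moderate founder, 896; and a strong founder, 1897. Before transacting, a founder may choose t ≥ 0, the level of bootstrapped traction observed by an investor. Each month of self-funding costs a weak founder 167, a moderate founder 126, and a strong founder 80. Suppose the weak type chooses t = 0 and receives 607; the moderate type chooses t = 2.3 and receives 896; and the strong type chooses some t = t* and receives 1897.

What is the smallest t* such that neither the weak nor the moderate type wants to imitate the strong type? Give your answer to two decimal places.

Weak type (on-path payoff 607) won't mimic when 607 ≥ 1897 − 167·t*, i.e. t* ≥ 7.72.
Moderate type (on-path payoff 896 − 126×2.3 = 606.2) won't mimic when 606.2 ≥ 1897 − 126·t*, i.e. t* ≥ 10.24.
Both must hold, so t* = max(7.72, 10.24) = 10.24. The moderate type's constraint binds.

10.24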